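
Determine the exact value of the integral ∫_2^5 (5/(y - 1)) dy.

An antiderivative is F(y) = 5*log(y - 1).
Then F(5) - F(2) = (10*log(2)) - (0) = 10*log(2).

10*log(2)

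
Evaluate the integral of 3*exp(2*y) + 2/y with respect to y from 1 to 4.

-3*exp(2)/2 + log(16) + 3*exp(8)/2

An antiderivative is F(y) = 3*exp(2*y)/2 + 2*log(y).
Then F(4) - F(1) = (log(16) + 3*exp(8)/2) - (3*exp(2)/2) = -3*exp(2)/2 + log(16) + 3*exp(8)/2.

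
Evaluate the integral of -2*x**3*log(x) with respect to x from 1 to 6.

-648*log(3) - 648*log(2) + 1295/8

Integrate by parts once (u = ln x, dv = -2*x**3 dx).
An antiderivative is F(x) = -x**4*(4*log(x) - 1)/8.
Then F(6) - F(1) = (-648*log(3) - 648*log(2) + 162) - (1/8) = -648*log(3) - 648*log(2) + 1295/8.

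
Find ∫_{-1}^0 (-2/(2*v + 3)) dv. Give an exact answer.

An antiderivative is F(v) = -log(2*v + 3).
Then F(0) - F(-1) = (-log(3)) - (0) = -log(3).

-log(3)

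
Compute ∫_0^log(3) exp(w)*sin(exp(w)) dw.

Let u = exp(w), so du = exp(w) dw. When w = 0, u = 1; when w = log(3), u = 3.
The integral becomes ∫ sin(u) du from 1 to 3, with antiderivative -cos(u).
Back in w: F(w) = -cos(exp(w)).
Then F(log(3)) - F(0) = (-cos(3)) - (-cos(1)) = cos(1) - cos(3).

cos(1) - cos(3)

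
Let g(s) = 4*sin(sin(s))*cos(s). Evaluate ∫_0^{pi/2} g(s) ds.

4 - 4*cos(1)

Let u = sin(s), so du = cos(s) ds. When s = 0, u = 0; when s = pi/2, u = 1.
The integral becomes 4·∫ sin(u) du from 0 to 1, with antiderivative -4*cos(u).
Back in s: F(s) = -4*cos(sin(s)).
Then F(pi/2) - F(0) = (-4*cos(1)) - (-4) = 4 - 4*cos(1).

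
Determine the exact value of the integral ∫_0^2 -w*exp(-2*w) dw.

(5 - exp(4))*exp(-4)/4

Integrate by parts once (u = w, dv = -exp(-2*w) dw).
An antiderivative is F(w) = (2*w + 1)*exp(-2*w)/4.
Then F(2) - F(0) = (5*exp(-4)/4) - (1/4) = (5 - exp(4))*exp(-4)/4.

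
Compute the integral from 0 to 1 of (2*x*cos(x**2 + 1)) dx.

Let u = x**2 + 1, so du = 2*x dx. When x = 0, u = 1; when x = 1, u = 2.
The integral becomes ∫ cos(u) du from 1 to 2, with antiderivative sin(u).
Back in x: F(x) = sin(x**2 + 1).
Then F(1) - F(0) = (sin(2)) - (sin(1)) = -sin(1) + sin(2).

-sin(1) + sin(2)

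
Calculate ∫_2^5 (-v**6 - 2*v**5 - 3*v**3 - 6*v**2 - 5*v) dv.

By the power rule, an antiderivative is F(v) = -v**7/7 - v**6/3 - 3*v**4/4 - 2*v**3 - 5*v**2/2.
Then F(5) - F(2) = (-1440625/84) - (-1630/21) = -478035/28.

-478035/28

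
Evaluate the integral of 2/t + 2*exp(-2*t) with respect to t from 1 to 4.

An antiderivative is F(t) = 2*log(t) - exp(-2*t).
Then F(4) - F(1) = (-exp(-8) + 4*log(2)) - (-exp(-2)) = -exp(-8) + exp(-2) + 4*log(2).

-exp(-8) + exp(-2) + 4*log(2)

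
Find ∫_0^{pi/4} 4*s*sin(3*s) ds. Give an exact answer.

sqrt(2)*(4 + 3*pi)/18

Integrate by parts once (u = s, dv = 4*sin(3*s) ds).
An antiderivative is F(s) = -4*s*cos(3*s)/3 + 4*sin(3*s)/9.
Then F(pi/4) - F(0) = (sqrt(2)*(4 + 3*pi)/18) - (0) = sqrt(2)*(4 + 3*pi)/18.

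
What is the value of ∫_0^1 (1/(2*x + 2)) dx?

An antiderivative is F(x) = log(2*x + 2)/2.
Then F(1) - F(0) = (log(2)) - (log(2)/2) = log(2)/2.

log(2)/2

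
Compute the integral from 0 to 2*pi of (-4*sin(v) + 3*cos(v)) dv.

0

An antiderivative is F(v) = 3*sin(v) + 4*cos(v).
Then F(2*pi) - F(0) = (4) - (4) = 0.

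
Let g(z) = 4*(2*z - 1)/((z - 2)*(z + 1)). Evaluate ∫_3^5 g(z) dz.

-4*log(2) + 8*log(3)

Factor the denominator: z**2 - z - 2 = (z + 1)(z - 2).
Partial fractions: 4*(2*z - 1)/((z - 2)*(z + 1)) = 4/(z + 1) + 4/(z - 2).
An antiderivative is F(z) = 4*log(z - 2) + 4*log(z + 1).
Then F(5) - F(3) = (4*log(2) + 8*log(3)) - (8*log(2)) = -4*log(2) + 8*log(3).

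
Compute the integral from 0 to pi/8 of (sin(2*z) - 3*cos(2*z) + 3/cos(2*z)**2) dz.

2 - sqrt(2)

An antiderivative is F(z) = -3*sin(2*z)/2 - cos(2*z)/2 + 3*tan(2*z)/2.
Then F(pi/8) - F(0) = (3/2 - sqrt(2)) - (-1/2) = 2 - sqrt(2).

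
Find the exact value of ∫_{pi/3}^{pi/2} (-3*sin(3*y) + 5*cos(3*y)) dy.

-2/3

An antiderivative is F(y) = 5*sin(3*y)/3 + cos(3*y).
Then F(pi/2) - F(pi/3) = (-5/3) - (-1) = -2/3.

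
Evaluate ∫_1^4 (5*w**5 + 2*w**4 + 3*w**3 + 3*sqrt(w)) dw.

By the power rule, an antiderivative is F(w) = 5*w**6/6 + 2*w**5/5 + 3*w**4/4 + 2*w**(3/2).
Then F(4) - F(1) = (60464/15) - (239/60) = 80539/20.

80539/20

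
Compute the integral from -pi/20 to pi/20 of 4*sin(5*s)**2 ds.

-2/5 + pi/5

Use the identity sin^2(5*s) = (1 - cos(10*s))/2.
An antiderivative is F(s) = 2*s - sin(10*s)/5.
Then F(pi/20) - F(-pi/20) = (-1/5 + pi/10) - (1/5 - pi/10) = -2/5 + pi/5.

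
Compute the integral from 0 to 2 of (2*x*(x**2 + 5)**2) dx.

604/3

Let u = x**2 + 5, so du = 2*x dx. When x = 0, u = 5; when x = 2, u = 9.
The integral becomes ∫ u**2 du from 5 to 9, with antiderivative u**3/3.
Back in x: F(x) = (x**2 + 5)**3/3.
Then F(2) - F(0) = (243) - (125/3) = 604/3.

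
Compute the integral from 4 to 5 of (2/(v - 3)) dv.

An antiderivative is F(v) = 2*log(v - 3).
Then F(5) - F(4) = (log(4)) - (0) = log(4).

log(4)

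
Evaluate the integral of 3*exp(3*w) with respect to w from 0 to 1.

-1 + exp(3)

Let u = 3*w, so du = 3 dw. When w = 0, u = 0; when w = 1, u = 3.
The integral becomes ∫ exp(u) du from 0 to 3, with antiderivative exp(u).
Back in w: F(w) = exp(3*w).
Then F(1) - F(0) = (exp(3)) - (1) = -1 + exp(3).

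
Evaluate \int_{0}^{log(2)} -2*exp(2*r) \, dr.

-3

An antiderivative is F(r) = -exp(2*r).
Then F(log(2)) - F(0) = (-4) - (-1) = -3.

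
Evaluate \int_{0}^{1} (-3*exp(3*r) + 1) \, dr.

2 - exp(3)

An antiderivative is F(r) = -exp(3*r) + r.
Then F(1) - F(0) = (1 - exp(3)) - (-1) = 2 - exp(3).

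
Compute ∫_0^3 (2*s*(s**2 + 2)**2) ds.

441

Let u = s**2 + 2, so du = 2*s ds. When s = 0, u = 2; when s = 3, u = 11.
The integral becomes ∫ u**2 du from 2 to 11, with antiderivative u**3/3.
Back in s: F(s) = (s**2 + 2)**3/3.
Then F(3) - F(0) = (1331/3) - (8/3) = 441.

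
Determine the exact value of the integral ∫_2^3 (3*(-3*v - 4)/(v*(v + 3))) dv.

Factor the denominator: v**2 + 3*v = (v + 3)v.
Partial fractions: 3*(-3*v - 4)/(v*(v + 3)) = -5/(v + 3) - 4/v.
An antiderivative is F(v) = -4*log(v) - 5*log(v + 3).
Then F(3) - F(2) = (-9*log(3) - 5*log(2)) - (-5*log(5) - 4*log(2)) = -9*log(3) - log(2) + 5*log(5).

-9*log(3) - log(2) + 5*log(5)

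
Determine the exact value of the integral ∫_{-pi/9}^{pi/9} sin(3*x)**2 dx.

-sqrt(3)/12 + pi/9

Use the identity sin^2(3*x) = (1 - cos(6*x))/2.
An antiderivative is F(x) = x/2 - sin(6*x)/12.
Then F(pi/9) - F(-pi/9) = (-sqrt(3)/24 + pi/18) - (-pi/18 + sqrt(3)/24) = -sqrt(3)/12 + pi/9.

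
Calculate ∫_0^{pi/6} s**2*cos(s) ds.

-1 + pi**2/72 + sqrt(3)*pi/6

Integrate by parts twice (u = s^2, dv = cos(s) ds).
An antiderivative is F(s) = s**2*sin(s) + 2*s*cos(s) - 2*sin(s).
Then F(pi/6) - F(0) = (-1 + pi**2/72 + sqrt(3)*pi/6) - (0) = -1 + pi**2/72 + sqrt(3)*pi/6.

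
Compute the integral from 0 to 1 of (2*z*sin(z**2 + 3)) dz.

cos(3) - cos(4)

Let u = z**2 + 3, so du = 2*z dz. When z = 0, u = 3; when z = 1, u = 4.
The integral becomes ∫ sin(u) du from 3 to 4, with antiderivative -cos(u).
Back in z: F(z) = -cos(z**2 + 3).
Then F(1) - F(0) = (-cos(4)) - (-cos(3)) = cos(3) - cos(4).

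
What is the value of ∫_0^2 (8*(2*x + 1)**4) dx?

12496/5

Let u = 2*x + 1, so du = 2 dx. When x = 0, u = 1; when x = 2, u = 5.
The integral becomes 4·∫ u**4 du from 1 to 5, with antiderivative 4*u**5/5.
Back in x: F(x) = 4*(2*x + 1)**5/5.
Then F(2) - F(0) = (2500) - (4/5) = 12496/5.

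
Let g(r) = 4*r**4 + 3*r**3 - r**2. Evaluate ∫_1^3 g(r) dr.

3674/15

By the power rule, an antiderivative is F(r) = 4*r**5/5 + 3*r**4/4 - r**3/3.
Then F(3) - F(1) = (4923/20) - (73/60) = 3674/15.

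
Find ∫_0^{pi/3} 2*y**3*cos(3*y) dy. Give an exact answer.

Integrate by parts 3 times (u = y^3, dv = 2*cos(3*y) dy).
An antiderivative is F(y) = 2*y**3*sin(3*y)/3 + 2*y**2*cos(3*y)/3 - 4*y*sin(3*y)/9 - 4*cos(3*y)/27.
Then F(pi/3) - F(0) = (4/27 - 2*pi**2/27) - (-4/27) = 8/27 - 2*pi**2/27.

8/27 - 2*pi**2/27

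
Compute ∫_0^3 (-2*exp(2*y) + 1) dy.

An antiderivative is F(y) = -exp(2*y) + y.
Then F(3) - F(0) = (3 - exp(6)) - (-1) = 4 - exp(6).

4 - exp(6)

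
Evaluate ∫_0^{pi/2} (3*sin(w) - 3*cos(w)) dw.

0

An antiderivative is F(w) = -3*sin(w) - 3*cos(w).
Then F(pi/2) - F(0) = (-3) - (-3) = 0.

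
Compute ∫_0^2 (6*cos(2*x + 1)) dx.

Let u = 2*x + 1, so du = 2 dx. When x = 0, u = 1; when x = 2, u = 5.
The integral becomes 3·∫ cos(u) du from 1 to 5, with antiderivative 3*sin(u).
Back in x: F(x) = 3*sin(2*x + 1).
Then F(2) - F(0) = (3*sin(5)) - (3*sin(1)) = 3*sin(5) - 3*sin(1).

3*sin(5) - 3*sin(1)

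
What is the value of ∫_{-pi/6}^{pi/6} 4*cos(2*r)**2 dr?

sqrt(3)/2 + 2*pi/3

Use the identity cos^2(2*r) = (1 + cos(4*r))/2.
An antiderivative is F(r) = 2*r + sin(4*r)/2.
Then F(pi/6) - F(-pi/6) = (sqrt(3)/4 + pi/3) - (-pi/3 - sqrt(3)/4) = sqrt(3)/2 + 2*pi/3.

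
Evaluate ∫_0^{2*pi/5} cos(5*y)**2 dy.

Use the identity cos^2(5*y) = (1 + cos(10*y))/2.
An antiderivative is F(y) = y/2 + sin(10*y)/20.
Then F(2*pi/5) - F(0) = (pi/5) - (0) = pi/5.

pi/5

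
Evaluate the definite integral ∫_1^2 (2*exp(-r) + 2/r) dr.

-2*exp(-2) + 2*exp(-1) + 2*log(2)

An antiderivative is F(r) = 2*log(r) - 2*exp(-r).
Then F(2) - F(1) = (-2*exp(-2) + 2*log(2)) - (-2*exp(-1)) = -2*exp(-2) + 2*exp(-1) + 2*log(2).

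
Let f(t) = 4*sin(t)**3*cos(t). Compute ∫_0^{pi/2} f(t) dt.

1

Let u = sin(t), so du = cos(t) dt. When t = 0, u = 0; when t = pi/2, u = 1.
The integral becomes 4·∫ u**3 du from 0 to 1, with antiderivative u**4.
Back in t: F(t) = sin(t)**4.
Then F(pi/2) - F(0) = (1) - (0) = 1.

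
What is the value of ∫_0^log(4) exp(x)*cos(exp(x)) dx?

Let u = exp(x), so du = exp(x) dx. When x = 0, u = 1; when x = log(4), u = 4.
The integral becomes ∫ cos(u) du from 1 to 4, with antiderivative sin(u).
Back in x: F(x) = sin(exp(x)).
Then F(log(4)) - F(0) = (sin(4)) - (sin(1)) = -sin(1) + sin(4).

-sin(1) + sin(4)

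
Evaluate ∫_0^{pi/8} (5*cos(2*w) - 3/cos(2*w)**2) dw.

-3/2 + 5*sqrt(2)/4

An antiderivative is F(w) = 5*sin(2*w)/2 - 3*tan(2*w)/2.
Then F(pi/8) - F(0) = (-3/2 + 5*sqrt(2)/4) - (0) = -3/2 + 5*sqrt(2)/4.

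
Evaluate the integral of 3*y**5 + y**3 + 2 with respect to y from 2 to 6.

23624

By the power rule, an antiderivative is F(y) = y**6/2 + y**4/4 + 2*y.
Then F(6) - F(2) = (23664) - (40) = 23624.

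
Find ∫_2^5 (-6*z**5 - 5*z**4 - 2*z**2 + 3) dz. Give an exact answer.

-18723

By the power rule, an antiderivative is F(z) = -z**6 - z**5 - 2*z**3/3 + 3*z.
Then F(5) - F(2) = (-56455/3) - (-286/3) = -18723.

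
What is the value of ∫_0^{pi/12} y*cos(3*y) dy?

Integrate by parts once (u = y, dv = cos(3*y) dy).
An antiderivative is F(y) = y*sin(3*y)/3 + cos(3*y)/9.
Then F(pi/12) - F(0) = (sqrt(2)*(pi + 4)/72) - (1/9) = -1/9 + sqrt(2)*pi/72 + sqrt(2)/18.

-1/9 + sqrt(2)*pi/72 + sqrt(2)/18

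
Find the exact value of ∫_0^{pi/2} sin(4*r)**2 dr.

pi/4

Use the identity sin^2(4*r) = (1 - cos(8*r))/2.
An antiderivative is F(r) = r/2 - sin(8*r)/16.
Then F(pi/2) - F(0) = (pi/4) - (0) = pi/4.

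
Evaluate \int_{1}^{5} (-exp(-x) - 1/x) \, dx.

An antiderivative is F(x) = -log(x) + exp(-x).
Then F(5) - F(1) = (-log(5) + exp(-5)) - (exp(-1)) = -log(5) - exp(-1) + exp(-5).

-log(5) - exp(-1) + exp(-5)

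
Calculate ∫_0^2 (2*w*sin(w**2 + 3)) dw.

Let u = w**2 + 3, so du = 2*w dw. When w = 0, u = 3; when w = 2, u = 7.
The integral becomes ∫ sin(u) du from 3 to 7, with antiderivative -cos(u).
Back in w: F(w) = -cos(w**2 + 3).
Then F(2) - F(0) = (-cos(7)) - (-cos(3)) = cos(3) - cos(7).

cos(3) - cos(7)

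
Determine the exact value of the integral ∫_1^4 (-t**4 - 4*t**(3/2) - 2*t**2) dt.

-1481/5

By the power rule, an antiderivative is F(t) = -8*t**(5/2)/5 - t**5/5 - 2*t**3/3.
Then F(4) - F(1) = (-896/3) - (-37/15) = -1481/5.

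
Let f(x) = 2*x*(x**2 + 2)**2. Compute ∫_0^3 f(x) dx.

Let u = x**2 + 2, so du = 2*x dx. When x = 0, u = 2; when x = 3, u = 11.
The integral becomes ∫ u**2 du from 2 to 11, with antiderivative u**3/3.
Back in x: F(x) = (x**2 + 2)**3/3.
Then F(3) - F(0) = (1331/3) - (8/3) = 441.

441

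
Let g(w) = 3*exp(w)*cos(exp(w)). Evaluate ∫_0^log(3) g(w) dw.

-3*sin(1) + 3*sin(3)

Let u = exp(w), so du = exp(w) dw. When w = 0, u = 1; when w = log(3), u = 3.
The integral becomes 3·∫ cos(u) du from 1 to 3, with antiderivative 3*sin(u).
Back in w: F(w) = 3*sin(exp(w)).
Then F(log(3)) - F(0) = (3*sin(3)) - (3*sin(1)) = -3*sin(1) + 3*sin(3).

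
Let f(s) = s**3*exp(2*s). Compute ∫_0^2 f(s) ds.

3/8 + 17*exp(4)/8

Integrate by parts 3 times (u = s^3, dv = exp(2*s) ds).
An antiderivative is F(s) = (4*s**3 - 6*s**2 + 6*s - 3)*exp(2*s)/8.
Then F(2) - F(0) = (17*exp(4)/8) - (-3/8) = 3/8 + 17*exp(4)/8.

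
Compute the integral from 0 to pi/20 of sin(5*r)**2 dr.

Use the identity sin^2(5*r) = (1 - cos(10*r))/2.
An antiderivative is F(r) = r/2 - sin(10*r)/20.
Then F(pi/20) - F(0) = (-1/20 + pi/40) - (0) = -1/20 + pi/40.

-1/20 + pi/40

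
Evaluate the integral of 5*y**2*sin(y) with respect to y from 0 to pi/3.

-5 - 5*pi**2/18 + 5*sqrt(3)*pi/3

Integrate by parts twice (u = y^2, dv = 5*sin(y) dy).
An antiderivative is F(y) = -5*y**2*cos(y) + 10*y*sin(y) + 10*cos(y).
Then F(pi/3) - F(0) = (-5*pi**2/18 + 5 + 5*sqrt(3)*pi/3) - (10) = -5 - 5*pi**2/18 + 5*sqrt(3)*pi/3.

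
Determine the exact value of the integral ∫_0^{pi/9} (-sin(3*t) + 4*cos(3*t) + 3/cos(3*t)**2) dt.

An antiderivative is F(t) = 4*sin(3*t)/3 + cos(3*t)/3 + tan(3*t).
Then F(pi/9) - F(0) = (1/6 + 5*sqrt(3)/3) - (1/3) = -1/6 + 5*sqrt(3)/3.

-1/6 + 5*sqrt(3)/3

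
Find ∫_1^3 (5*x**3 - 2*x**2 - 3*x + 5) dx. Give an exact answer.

242/3

By the power rule, an antiderivative is F(x) = 5*x**4/4 - 2*x**3/3 - 3*x**2/2 + 5*x.
Then F(3) - F(1) = (339/4) - (49/12) = 242/3.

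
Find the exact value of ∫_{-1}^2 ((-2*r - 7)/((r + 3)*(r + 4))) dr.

Factor the denominator: r**2 + 7*r + 12 = (r + 4)(r + 3).
Partial fractions: (-2*r - 7)/((r + 3)*(r + 4)) = -1/(r + 4) - 1/(r + 3).
An antiderivative is F(r) = -log(r + 3) - log(r + 4).
Then F(2) - F(-1) = (-log(30)) - (-log(6)) = -log(5).

-log(5)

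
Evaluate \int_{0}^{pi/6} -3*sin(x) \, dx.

-3 + 3*sqrt(3)/2

An antiderivative is F(x) = 3*cos(x).
Then F(pi/6) - F(0) = (3*sqrt(3)/2) - (3) = -3 + 3*sqrt(3)/2.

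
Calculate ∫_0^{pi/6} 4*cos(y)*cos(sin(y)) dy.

Let u = sin(y), so du = cos(y) dy. When y = 0, u = 0; when y = pi/6, u = 1/2.
The integral becomes 4·∫ cos(u) du from 0 to 1/2, with antiderivative 4*sin(u).
Back in y: F(y) = 4*sin(sin(y)).
Then F(pi/6) - F(0) = (4*sin(1/2)) - (0) = 4*sin(1/2).

4*sin(1/2)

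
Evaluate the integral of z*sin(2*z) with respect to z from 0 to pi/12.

-sqrt(3)*pi/48 + 1/8

Integrate by parts once (u = z, dv = sin(2*z) dz).
An antiderivative is F(z) = -z*cos(2*z)/2 + sin(2*z)/4.
Then F(pi/12) - F(0) = (-sqrt(3)*pi/48 + 1/8) - (0) = -sqrt(3)*pi/48 + 1/8.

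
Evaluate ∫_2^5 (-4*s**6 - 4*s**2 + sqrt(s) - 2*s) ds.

By the power rule, an antiderivative is F(s) = -4*s**7/7 + 2*s**(3/2)/3 - 4*s**3/3 - s**2.
Then F(5) - F(2) = (-941525/21 + 10*sqrt(5)/3) - (-1844/21 + 4*sqrt(2)/3) = -313227/7 - 4*sqrt(2)/3 + 10*sqrt(5)/3.

-313227/7 - 4*sqrt(2)/3 + 10*sqrt(5)/3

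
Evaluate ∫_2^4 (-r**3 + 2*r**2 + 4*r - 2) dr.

-8/3

By the power rule, an antiderivative is F(r) = -r**4/4 + 2*r**3/3 + 2*r**2 - 2*r.
Then F(4) - F(2) = (8/3) - (16/3) = -8/3.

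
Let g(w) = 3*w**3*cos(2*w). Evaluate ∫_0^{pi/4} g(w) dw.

-9*pi/16 + 3*pi**3/128 + 9/8

Integrate by parts 3 times (u = w^3, dv = 3*cos(2*w) dw).
An antiderivative is F(w) = 3*w**3*sin(2*w)/2 + 9*w**2*cos(2*w)/4 - 9*w*sin(2*w)/4 - 9*cos(2*w)/8.
Then F(pi/4) - F(0) = (3*pi*(-24 + pi**2)/128) - (-9/8) = -9*pi/16 + 3*pi**3/128 + 9/8.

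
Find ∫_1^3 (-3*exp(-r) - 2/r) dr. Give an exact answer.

-2*log(3) - 3*exp(-1) + 3*exp(-3)

An antiderivative is F(r) = -2*log(r) + 3*exp(-r).
Then F(3) - F(1) = (-2*log(3) + 3*exp(-3)) - (3*exp(-1)) = -2*log(3) - 3*exp(-1) + 3*exp(-3).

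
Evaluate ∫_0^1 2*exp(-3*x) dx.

2/3 - 2*exp(-3)/3

An antiderivative is F(x) = -2*exp(-3*x)/3.
Then F(1) - F(0) = (-2*exp(-3)/3) - (-2/3) = 2/3 - 2*exp(-3)/3.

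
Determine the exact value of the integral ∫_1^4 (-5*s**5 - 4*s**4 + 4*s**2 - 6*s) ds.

-41919/10

By the power rule, an antiderivative is F(s) = -5*s**6/6 - 4*s**5/5 + 4*s**3/3 - 3*s**2.
Then F(4) - F(1) = (-20976/5) - (-33/10) = -41919/10.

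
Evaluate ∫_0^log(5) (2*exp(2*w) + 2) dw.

An antiderivative is F(w) = exp(2*w) + 2*w.
Then F(log(5)) - F(0) = (log(25) + 25) - (1) = 2*log(5) + 24.

2*log(5) + 24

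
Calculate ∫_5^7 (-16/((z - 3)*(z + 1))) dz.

Factor the denominator: z**2 - 2*z - 3 = (z + 1)(z - 3).
Partial fractions: -16/((z - 3)*(z + 1)) = 4/(z + 1) - 4/(z - 3).
An antiderivative is F(z) = -4*log(z - 3) + 4*log(z + 1).
Then F(7) - F(5) = (log(16)) - (log(81)) = log(16/81).

log(16/81)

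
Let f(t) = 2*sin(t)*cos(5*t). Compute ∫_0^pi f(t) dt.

0

Use the identity sin(t)cos(5*t) = [sin(6*t) + sin(-4*t)]/2.
An antiderivative is F(t) = cos(4*t)/4 - cos(6*t)/6.
Then F(pi) - F(0) = (1/12) - (1/12) = 0.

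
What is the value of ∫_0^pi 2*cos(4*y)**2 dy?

Use the identity cos^2(4*y) = (1 + cos(8*y))/2.
An antiderivative is F(y) = y + sin(8*y)/8.
Then F(pi) - F(0) = (pi) - (0) = pi.

pi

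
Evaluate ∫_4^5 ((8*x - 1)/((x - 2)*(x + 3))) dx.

-5*log(7) + 3*log(3) + 12*log(2)

Factor the denominator: x**2 + x - 6 = (x + 3)(x - 2).
Partial fractions: (8*x - 1)/((x - 2)*(x + 3)) = 5/(x + 3) + 3/(x - 2).
An antiderivative is F(x) = 3*log(x - 2) + 5*log(x + 3).
Then F(5) - F(4) = (3*log(3) + 15*log(2)) - (3*log(2) + 5*log(7)) = -5*log(7) + 3*log(3) + 12*log(2).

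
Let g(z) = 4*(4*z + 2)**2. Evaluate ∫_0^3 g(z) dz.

912

Let u = 4*z + 2, so du = 4 dz. When z = 0, u = 2; when z = 3, u = 14.
The integral becomes ∫ u**2 du from 2 to 14, with antiderivative u**3/3.
Back in z: F(z) = (4*z + 2)**3/3.
Then F(3) - F(0) = (2744/3) - (8/3) = 912.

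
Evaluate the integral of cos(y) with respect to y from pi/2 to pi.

An antiderivative is F(y) = sin(y).
Then F(pi) - F(pi/2) = (0) - (1) = -1.

-1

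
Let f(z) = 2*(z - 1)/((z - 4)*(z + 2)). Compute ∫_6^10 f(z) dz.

Factor the denominator: z**2 - 2*z - 8 = (z + 2)(z - 4).
Partial fractions: 2*(z - 1)/((z - 4)*(z + 2)) = 1/(z + 2) + 1/(z - 4).
An antiderivative is F(z) = log(z - 4) + log(z + 2).
Then F(10) - F(6) = (log(72)) - (log(16)) = log(9/2).

log(9/2)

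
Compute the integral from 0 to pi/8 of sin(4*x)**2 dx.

pi/16

Use the identity sin^2(4*x) = (1 - cos(8*x))/2.
An antiderivative is F(x) = x/2 - sin(8*x)/16.
Then F(pi/8) - F(0) = (pi/16) - (0) = pi/16.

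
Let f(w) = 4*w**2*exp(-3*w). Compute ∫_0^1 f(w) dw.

8/27 - 68*exp(-3)/27

Integrate by parts twice (u = w^2, dv = 4*exp(-3*w) dw).
An antiderivative is F(w) = (-36*w**2 - 24*w - 8)*exp(-3*w)/27.
Then F(1) - F(0) = (-68*exp(-3)/27) - (-8/27) = 8/27 - 68*exp(-3)/27.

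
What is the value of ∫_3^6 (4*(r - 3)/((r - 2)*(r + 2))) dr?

Factor the denominator: r**2 - 4 = (r + 2)(r - 2).
Partial fractions: 4*(r - 3)/((r - 2)*(r + 2)) = 5/(r + 2) - 1/(r - 2).
An antiderivative is F(r) = -log(r - 2) + 5*log(r + 2).
Then F(6) - F(3) = (13*log(2)) - (5*log(5)) = -5*log(5) + 13*log(2).

-5*log(5) + 13*log(2)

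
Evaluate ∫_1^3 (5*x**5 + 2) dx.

1832/3

By the power rule, an antiderivative is F(x) = 5*x**6/6 + 2*x.
Then F(3) - F(1) = (1227/2) - (17/6) = 1832/3.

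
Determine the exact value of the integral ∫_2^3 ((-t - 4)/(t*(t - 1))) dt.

-9*log(2) + 4*log(3)

Factor the denominator: t**2 - t = t(t - 1).
Partial fractions: (-t - 4)/(t*(t - 1)) = 4/t - 5/(t - 1).
An antiderivative is F(t) = 4*log(t) - 5*log(t - 1).
Then F(3) - F(2) = (log(81/32)) - (log(16)) = -9*log(2) + 4*log(3).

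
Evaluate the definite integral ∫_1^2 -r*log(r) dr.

Integrate by parts once (u = ln r, dv = -r dr).
An antiderivative is F(r) = -r**2*(2*log(r) - 1)/4.
Then F(2) - F(1) = (1 - log(4)) - (1/4) = 3/4 - log(4).

3/4 - log(4)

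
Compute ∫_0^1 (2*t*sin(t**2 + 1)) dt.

-cos(2) + cos(1)

Let u = t**2 + 1, so du = 2*t dt. When t = 0, u = 1; when t = 1, u = 2.
The integral becomes ∫ sin(u) du from 1 to 2, with antiderivative -cos(u).
Back in t: F(t) = -cos(t**2 + 1).
Then F(1) - F(0) = (-cos(2)) - (-cos(1)) = -cos(2) + cos(1).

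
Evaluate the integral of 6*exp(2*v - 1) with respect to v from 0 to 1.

Let u = 2*v - 1, so du = 2 dv. When v = 0, u = -1; when v = 1, u = 1.
The integral becomes 3·∫ exp(u) du from -1 to 1, with antiderivative 3*exp(u).
Back in v: F(v) = 3*exp(2*v - 1).
Then F(1) - F(0) = (3*exp(1)) - (3*exp(-1)) = 6*sinh(1).

6*sinh(1)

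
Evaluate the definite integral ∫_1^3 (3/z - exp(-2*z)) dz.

(-exp(4) + 1 + 6*exp(6)*log(3))*exp(-6)/2

An antiderivative is F(z) = 3*log(z) + exp(-2*z)/2.
Then F(3) - F(1) = (exp(-6)/2 + 3*log(3)) - (exp(-2)/2) = (-exp(4) + 1 + 6*exp(6)*log(3))*exp(-6)/2.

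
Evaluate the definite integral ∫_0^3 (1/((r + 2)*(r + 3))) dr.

Factor the denominator: r**2 + 5*r + 6 = (r + 3)(r + 2).
Partial fractions: 1/((r + 2)*(r + 3)) = -1/(r + 3) + 1/(r + 2).
An antiderivative is F(r) = log(r + 2) - log(r + 3).
Then F(3) - F(0) = (log(5/6)) - (log(2/3)) = log(5/4).

log(5/4)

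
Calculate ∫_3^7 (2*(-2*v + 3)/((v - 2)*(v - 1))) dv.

Factor the denominator: v**2 - 3*v + 2 = (v - 1)(v - 2).
Partial fractions: 2*(-2*v + 3)/((v - 2)*(v - 1)) = -2/(v - 1) - 2/(v - 2).
An antiderivative is F(v) = -2*log(v - 2) - 2*log(v - 1).
Then F(7) - F(3) = (-2*log(5) - 2*log(3) - 2*log(2)) - (-log(4)) = -2*log(5) - 2*log(3).

-2*log(5) - 2*log(3)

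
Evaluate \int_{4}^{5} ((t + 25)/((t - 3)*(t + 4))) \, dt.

Factor the denominator: t**2 + t - 12 = (t + 4)(t - 3).
Partial fractions: (t + 25)/((t - 3)*(t + 4)) = -3/(t + 4) + 4/(t - 3).
An antiderivative is F(t) = 4*log(t - 3) - 3*log(t + 4).
Then F(5) - F(4) = (-6*log(3) + 4*log(2)) - (-9*log(2)) = -6*log(3) + 13*log(2).

-6*log(3) + 13*log(2)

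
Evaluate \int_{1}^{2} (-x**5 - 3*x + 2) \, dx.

By the power rule, an antiderivative is F(x) = -x**6/6 - 3*x**2/2 + 2*x.
Then F(2) - F(1) = (-38/3) - (1/3) = -13.

-13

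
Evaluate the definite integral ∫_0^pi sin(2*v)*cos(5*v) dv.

Use the identity sin(2*v)cos(5*v) = [sin(7*v) + sin(-3*v)]/2.
An antiderivative is F(v) = cos(3*v)/6 - cos(7*v)/14.
Then F(pi) - F(0) = (-2/21) - (2/21) = -4/21.

-4/21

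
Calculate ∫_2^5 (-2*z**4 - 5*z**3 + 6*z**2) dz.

-35289/20

By the power rule, an antiderivative is F(z) = -2*z**5/5 - 5*z**4/4 + 2*z**3.
Then F(5) - F(2) = (-7125/4) - (-84/5) = -35289/20.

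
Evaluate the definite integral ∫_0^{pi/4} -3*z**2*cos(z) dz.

Integrate by parts twice (u = z^2, dv = -3*cos(z) dz).
An antiderivative is F(z) = -3*z**2*sin(z) - 6*z*cos(z) + 6*sin(z).
Then F(pi/4) - F(0) = (3*sqrt(2)*(-8*pi - pi**2 + 32)/32) - (0) = 3*sqrt(2)*(-8*pi - pi**2 + 32)/32.

3*sqrt(2)*(-8*pi - pi**2 + 32)/32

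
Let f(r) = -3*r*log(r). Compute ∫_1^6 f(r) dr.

-54*log(3) - 54*log(2) + 105/4

Integrate by parts once (u = ln r, dv = -3*r dr).
An antiderivative is F(r) = -3*r**2*(2*log(r) - 1)/4.
Then F(6) - F(1) = (-54*log(3) - 54*log(2) + 27) - (3/4) = -54*log(3) - 54*log(2) + 105/4.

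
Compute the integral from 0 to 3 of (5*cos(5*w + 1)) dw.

-sin(1) + sin(16)

Let u = 5*w + 1, so du = 5 dw. When w = 0, u = 1; when w = 3, u = 16.
The integral becomes ∫ cos(u) du from 1 to 16, with antiderivative sin(u).
Back in w: F(w) = sin(5*w + 1).
Then F(3) - F(0) = (sin(16)) - (sin(1)) = -sin(1) + sin(16).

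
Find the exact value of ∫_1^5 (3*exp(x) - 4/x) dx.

-3*exp(1) - 4*log(5) + 3*exp(5)

An antiderivative is F(x) = 3*exp(x) - 4*log(x).
Then F(5) - F(1) = (-4*log(5) + 3*exp(5)) - (3*exp(1)) = -3*exp(1) - 4*log(5) + 3*exp(5).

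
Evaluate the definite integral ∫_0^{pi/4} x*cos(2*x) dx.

Integrate by parts once (u = x, dv = cos(2*x) dx).
An antiderivative is F(x) = x*sin(2*x)/2 + cos(2*x)/4.
Then F(pi/4) - F(0) = (pi/8) - (1/4) = -1/4 + pi/8.

-1/4 + pi/8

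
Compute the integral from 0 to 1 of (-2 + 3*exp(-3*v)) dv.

An antiderivative is F(v) = -2*v - exp(-3*v).
Then F(1) - F(0) = (-2 - exp(-3)) - (-1) = -1 - exp(-3).

-1 - exp(-3)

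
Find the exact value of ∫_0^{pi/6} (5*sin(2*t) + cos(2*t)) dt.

sqrt(3)/4 + 5/4

An antiderivative is F(t) = sin(2*t)/2 - 5*cos(2*t)/2.
Then F(pi/6) - F(0) = (-5/4 + sqrt(3)/4) - (-5/2) = sqrt(3)/4 + 5/4.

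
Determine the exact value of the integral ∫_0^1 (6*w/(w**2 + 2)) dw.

log(27/8)

Let u = w**2 + 2, so du = 2*w dw. When w = 0, u = 2; when w = 1, u = 3.
The integral becomes 3·∫ 1/u du from 2 to 3, with antiderivative 3*log(u).
Back in w: F(w) = 3*log(w**2 + 2).
Then F(1) - F(0) = (log(27)) - (log(8)) = log(27/8).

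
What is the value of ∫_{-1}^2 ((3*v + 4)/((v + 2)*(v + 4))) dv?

log(4)

Factor the denominator: v**2 + 6*v + 8 = (v + 4)(v + 2).
Partial fractions: (3*v + 4)/((v + 2)*(v + 4)) = 4/(v + 4) - 1/(v + 2).
An antiderivative is F(v) = -log(v + 2) + 4*log(v + 4).
Then F(2) - F(-1) = (2*log(2) + 4*log(3)) - (log(81)) = log(4).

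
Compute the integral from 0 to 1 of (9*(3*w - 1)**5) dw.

63/2

Let u = 3*w - 1, so du = 3 dw. When w = 0, u = -1; when w = 1, u = 2.
The integral becomes 3·∫ u**5 du from -1 to 2, with antiderivative u**6/2.
Back in w: F(w) = (3*w - 1)**6/2.
Then F(1) - F(0) = (32) - (1/2) = 63/2.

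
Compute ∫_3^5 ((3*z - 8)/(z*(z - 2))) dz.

-5*log(3) + 4*log(5)

Factor the denominator: z**2 - 2*z = z(z - 2).
Partial fractions: (3*z - 8)/(z*(z - 2)) = 4/z - 1/(z - 2).
An antiderivative is F(z) = 4*log(z) - log(z - 2).
Then F(5) - F(3) = (-log(3) + 4*log(5)) - (log(81)) = -5*log(3) + 4*log(5).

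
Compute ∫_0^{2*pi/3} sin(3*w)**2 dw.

Use the identity sin^2(3*w) = (1 - cos(6*w))/2.
An antiderivative is F(w) = w/2 - sin(6*w)/12.
Then F(2*pi/3) - F(0) = (pi/3) - (0) = pi/3.

pi/3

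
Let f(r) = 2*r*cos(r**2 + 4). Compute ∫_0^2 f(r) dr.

-sin(4) + sin(8)

Let u = r**2 + 4, so du = 2*r dr. When r = 0, u = 4; when r = 2, u = 8.
The integral becomes ∫ cos(u) du from 4 to 8, with antiderivative sin(u).
Back in r: F(r) = sin(r**2 + 4).
Then F(2) - F(0) = (sin(8)) - (sin(4)) = -sin(4) + sin(8).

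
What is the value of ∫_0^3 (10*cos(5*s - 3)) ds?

Let u = 5*s - 3, so du = 5 ds. When s = 0, u = -3; when s = 3, u = 12.
The integral becomes 2·∫ cos(u) du from -3 to 12, with antiderivative 2*sin(u).
Back in s: F(s) = 2*sin(5*s - 3).
Then F(3) - F(0) = (2*sin(12)) - (-2*sin(3)) = 2*sin(12) + 2*sin(3).

2*sin(12) + 2*sin(3)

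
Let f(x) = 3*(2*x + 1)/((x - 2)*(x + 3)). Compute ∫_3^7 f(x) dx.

Factor the denominator: x**2 + x - 6 = (x + 3)(x - 2).
Partial fractions: 3*(2*x + 1)/((x - 2)*(x + 3)) = 3/(x + 3) + 3/(x - 2).
An antiderivative is F(x) = 3*log(x - 2) + 3*log(x + 3).
Then F(7) - F(3) = (3*log(2) + 6*log(5)) - (3*log(2) + 3*log(3)) = -3*log(3) + 6*log(5).

-3*log(3) + 6*log(5)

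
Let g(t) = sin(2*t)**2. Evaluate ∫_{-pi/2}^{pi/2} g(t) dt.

Use the identity sin^2(2*t) = (1 - cos(4*t))/2.
An antiderivative is F(t) = t/2 - sin(4*t)/8.
Then F(pi/2) - F(-pi/2) = (pi/4) - (-pi/4) = pi/2.

pi/2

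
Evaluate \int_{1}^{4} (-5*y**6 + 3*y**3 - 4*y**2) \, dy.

By the power rule, an antiderivative is F(y) = -5*y**7/7 + 3*y**4/4 - 4*y**3/3.
Then F(4) - F(1) = (-243520/21) - (-109/84) = -324657/28.

-324657/28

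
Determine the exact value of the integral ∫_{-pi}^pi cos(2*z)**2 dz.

Use the identity cos^2(2*z) = (1 + cos(4*z))/2.
An antiderivative is F(z) = z/2 + sin(4*z)/8.
Then F(pi) - F(-pi) = (pi/2) - (-pi/2) = pi.

pi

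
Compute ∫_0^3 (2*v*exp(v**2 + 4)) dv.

-exp(4) + exp(13)

Let u = v**2 + 4, so du = 2*v dv. When v = 0, u = 4; when v = 3, u = 13.
The integral becomes ∫ exp(u) du from 4 to 13, with antiderivative exp(u).
Back in v: F(v) = exp(v**2 + 4).
Then F(3) - F(0) = (exp(13)) - (exp(4)) = -exp(4) + exp(13).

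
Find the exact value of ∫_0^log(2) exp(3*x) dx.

7/3

Let u = exp(x), so du = exp(x) dx. When x = 0, u = 1; when x = log(2), u = 2.
The integral becomes ∫ u**2 du from 1 to 2, with antiderivative u**3/3.
Back in x: F(x) = exp(3*x)/3.
Then F(log(2)) - F(0) = (8/3) - (1/3) = 7/3.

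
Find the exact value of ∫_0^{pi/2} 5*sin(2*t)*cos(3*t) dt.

-2

Use the identity sin(2*t)cos(3*t) = [sin(5*t) + sin(-t)]/2.
An antiderivative is F(t) = 5*cos(t)/2 - cos(5*t)/2.
Then F(pi/2) - F(0) = (0) - (2) = -2.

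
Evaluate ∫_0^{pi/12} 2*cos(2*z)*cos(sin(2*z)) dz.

sin(1/2)

Let u = sin(2*z), so du = 2*cos(2*z) dz. When z = 0, u = 0; when z = pi/12, u = 1/2.
The integral becomes ∫ cos(u) du from 0 to 1/2, with antiderivative sin(u).
Back in z: F(z) = sin(sin(2*z)).
Then F(pi/12) - F(0) = (sin(1/2)) - (0) = sin(1/2).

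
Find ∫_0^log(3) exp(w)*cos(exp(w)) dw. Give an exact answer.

-sin(1) + sin(3)

Let u = exp(w), so du = exp(w) dw. When w = 0, u = 1; when w = log(3), u = 3.
The integral becomes ∫ cos(u) du from 1 to 3, with antiderivative sin(u).
Back in w: F(w) = sin(exp(w)).
Then F(log(3)) - F(0) = (sin(3)) - (sin(1)) = -sin(1) + sin(3).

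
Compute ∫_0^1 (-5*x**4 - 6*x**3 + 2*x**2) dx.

-11/6

By the power rule, an antiderivative is F(x) = -x**5 - 3*x**4/2 + 2*x**3/3.
Then F(1) - F(0) = (-11/6) - (0) = -11/6.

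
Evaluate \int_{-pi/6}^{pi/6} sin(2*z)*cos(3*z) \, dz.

0

Use the identity sin(2*z)cos(3*z) = [sin(5*z) + sin(-z)]/2.
An antiderivative is F(z) = cos(z)/2 - cos(5*z)/10.
Then F(pi/6) - F(-pi/6) = (3*sqrt(3)/10) - (3*sqrt(3)/10) = 0.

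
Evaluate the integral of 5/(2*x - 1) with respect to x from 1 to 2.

An antiderivative is F(x) = 5*log(2*x - 1)/2.
Then F(2) - F(1) = (5*log(3)/2) - (0) = 5*log(3)/2.

5*log(3)/2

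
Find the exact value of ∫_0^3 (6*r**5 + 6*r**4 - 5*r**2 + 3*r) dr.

9891/10

By the power rule, an antiderivative is F(r) = r**6 + 6*r**5/5 - 5*r**3/3 + 3*r**2/2.
Then F(3) - F(0) = (9891/10) - (0) = 9891/10.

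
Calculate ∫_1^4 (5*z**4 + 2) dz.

1029

By the power rule, an antiderivative is F(z) = z**5 + 2*z.
Then F(4) - F(1) = (1032) - (3) = 1029.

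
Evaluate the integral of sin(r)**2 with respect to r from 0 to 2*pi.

pi

Use the identity sin^2(r) = (1 - cos(2*r))/2.
An antiderivative is F(r) = r/2 - sin(2*r)/4.
Then F(2*pi) - F(0) = (pi) - (0) = pi.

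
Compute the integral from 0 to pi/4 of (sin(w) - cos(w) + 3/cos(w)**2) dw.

4 - sqrt(2)

An antiderivative is F(w) = -sin(w) - cos(w) + 3*tan(w).
Then F(pi/4) - F(0) = (3 - sqrt(2)) - (-1) = 4 - sqrt(2).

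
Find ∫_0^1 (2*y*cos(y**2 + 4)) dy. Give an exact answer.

sin(5) - sin(4)

Let u = y**2 + 4, so du = 2*y dy. When y = 0, u = 4; when y = 1, u = 5.
The integral becomes ∫ cos(u) du from 4 to 5, with antiderivative sin(u).
Back in y: F(y) = sin(y**2 + 4).
Then F(1) - F(0) = (sin(5)) - (sin(4)) = sin(5) - sin(4).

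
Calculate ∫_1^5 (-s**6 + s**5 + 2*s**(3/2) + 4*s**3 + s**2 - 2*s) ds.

-831184/105 + 20*sqrt(5)

By the power rule, an antiderivative is F(s) = -s**7/7 + s**6/6 + 4*s**(5/2)/5 + s**4 + s**3/3 - s**2.
Then F(5) - F(1) = (-332425/42 + 20*sqrt(5)) - (81/70) = -831184/105 + 20*sqrt(5).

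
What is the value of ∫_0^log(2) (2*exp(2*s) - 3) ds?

3 - 3*log(2)

An antiderivative is F(s) = exp(2*s) - 3*s.
Then F(log(2)) - F(0) = (4 - log(8)) - (1) = 3 - 3*log(2).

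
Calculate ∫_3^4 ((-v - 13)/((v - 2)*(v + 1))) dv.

-13*log(2) + 4*log(5)

Factor the denominator: v**2 - v - 2 = (v + 1)(v - 2).
Partial fractions: (-v - 13)/((v - 2)*(v + 1)) = 4/(v + 1) - 5/(v - 2).
An antiderivative is F(v) = -5*log(v - 2) + 4*log(v + 1).
Then F(4) - F(3) = (-5*log(2) + 4*log(5)) - (8*log(2)) = -13*log(2) + 4*log(5).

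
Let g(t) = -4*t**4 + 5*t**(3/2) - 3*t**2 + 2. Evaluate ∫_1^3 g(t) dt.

-1088/5 + 18*sqrt(3)

By the power rule, an antiderivative is F(t) = 2*t**(5/2) - 4*t**5/5 - t**3 + 2*t.
Then F(3) - F(1) = (-1077/5 + 18*sqrt(3)) - (11/5) = -1088/5 + 18*sqrt(3).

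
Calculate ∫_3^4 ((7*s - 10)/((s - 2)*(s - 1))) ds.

log(54)

Factor the denominator: s**2 - 3*s + 2 = (s - 1)(s - 2).
Partial fractions: (7*s - 10)/((s - 2)*(s - 1)) = 3/(s - 1) + 4/(s - 2).
An antiderivative is F(s) = 4*log(s - 2) + 3*log(s - 1).
Then F(4) - F(3) = (4*log(2) + 3*log(3)) - (log(8)) = log(54).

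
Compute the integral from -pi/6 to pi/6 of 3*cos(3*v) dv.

2

An antiderivative is F(v) = sin(3*v).
Then F(pi/6) - F(-pi/6) = (1) - (-1) = 2.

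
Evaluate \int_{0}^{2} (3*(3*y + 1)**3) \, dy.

600

Let u = 3*y + 1, so du = 3 dy. When y = 0, u = 1; when y = 2, u = 7.
The integral becomes ∫ u**3 du from 1 to 7, with antiderivative u**4/4.
Back in y: F(y) = (3*y + 1)**4/4.
Then F(2) - F(0) = (2401/4) - (1/4) = 600.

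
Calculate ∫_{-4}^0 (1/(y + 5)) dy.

log(5)

An antiderivative is F(y) = log(y + 5).
Then F(0) - F(-4) = (log(5)) - (0) = log(5).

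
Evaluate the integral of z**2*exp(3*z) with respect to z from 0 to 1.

-2/27 + 5*exp(3)/27

Integrate by parts twice (u = z^2, dv = exp(3*z) dz).
An antiderivative is F(z) = (9*z**2 - 6*z + 2)*exp(3*z)/27.
Then F(1) - F(0) = (5*exp(3)/27) - (2/27) = -2/27 + 5*exp(3)/27.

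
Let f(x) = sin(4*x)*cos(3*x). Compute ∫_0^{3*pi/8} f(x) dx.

Use the identity sin(4*x)cos(3*x) = [sin(7*x) + sin(x)]/2.
An antiderivative is F(x) = -cos(x)/2 - cos(7*x)/14.
Then F(3*pi/8) - F(0) = (-3*sqrt(2 - sqrt(2))/14) - (-4/7) = 4/7 - 3*sqrt(2 - sqrt(2))/14.

4/7 - 3*sqrt(2 - sqrt(2))/14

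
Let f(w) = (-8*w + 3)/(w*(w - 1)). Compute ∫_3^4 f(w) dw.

-log(18)

Factor the denominator: w**2 - w = w(w - 1).
Partial fractions: (-8*w + 3)/(w*(w - 1)) = -3/w - 5/(w - 1).
An antiderivative is F(w) = -3*log(w) - 5*log(w - 1).
Then F(4) - F(3) = (-5*log(3) - 6*log(2)) - (-5*log(2) - 3*log(3)) = -log(18).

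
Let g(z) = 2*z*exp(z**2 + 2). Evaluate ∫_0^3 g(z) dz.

-exp(2) + exp(11)

Let u = z**2 + 2, so du = 2*z dz. When z = 0, u = 2; when z = 3, u = 11.
The integral becomes ∫ exp(u) du from 2 to 11, with antiderivative exp(u).
Back in z: F(z) = exp(z**2 + 2).
Then F(3) - F(0) = (exp(11)) - (exp(2)) = -exp(2) + exp(11).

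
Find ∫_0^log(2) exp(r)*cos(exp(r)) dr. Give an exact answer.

-sin(1) + sin(2)

Let u = exp(r), so du = exp(r) dr. When r = 0, u = 1; when r = log(2), u = 2.
The integral becomes ∫ cos(u) du from 1 to 2, with antiderivative sin(u).
Back in r: F(r) = sin(exp(r)).
Then F(log(2)) - F(0) = (sin(2)) - (sin(1)) = -sin(1) + sin(2).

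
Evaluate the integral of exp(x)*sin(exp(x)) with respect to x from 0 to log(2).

-cos(2) + cos(1)

Let u = exp(x), so du = exp(x) dx. When x = 0, u = 1; when x = log(2), u = 2.
The integral becomes ∫ sin(u) du from 1 to 2, with antiderivative -cos(u).
Back in x: F(x) = -cos(exp(x)).
Then F(log(2)) - F(0) = (-cos(2)) - (-cos(1)) = -cos(2) + cos(1).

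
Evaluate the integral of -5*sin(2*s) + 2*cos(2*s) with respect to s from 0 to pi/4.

-3/2

An antiderivative is F(s) = sin(2*s) + 5*cos(2*s)/2.
Then F(pi/4) - F(0) = (1) - (5/2) = -3/2.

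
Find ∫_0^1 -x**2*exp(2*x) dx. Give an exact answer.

1/4 - exp(2)/4

Integrate by parts twice (u = x^2, dv = -exp(2*x) dx).
An antiderivative is F(x) = (-2*x**2 + 2*x - 1)*exp(2*x)/4.
Then F(1) - F(0) = (-exp(2)/4) - (-1/4) = 1/4 - exp(2)/4.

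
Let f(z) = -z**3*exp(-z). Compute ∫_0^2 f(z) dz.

-6 + 38*exp(-2)

Integrate by parts 3 times (u = z^3, dv = -exp(-z) dz).
An antiderivative is F(z) = (z**3 + 3*z**2 + 6*z + 6)*exp(-z).
Then F(2) - F(0) = (38*exp(-2)) - (6) = -6 + 38*exp(-2).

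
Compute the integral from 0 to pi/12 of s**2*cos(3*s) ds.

Integrate by parts twice (u = s^2, dv = cos(3*s) ds).
An antiderivative is F(s) = s**2*sin(3*s)/3 + 2*s*cos(3*s)/9 - 2*sin(3*s)/27.
Then F(pi/12) - F(0) = (sqrt(2)*(-32 + pi**2 + 8*pi)/864) - (0) = sqrt(2)*(-32 + pi**2 + 8*pi)/864.

sqrt(2)*(-32 + pi**2 + 8*pi)/864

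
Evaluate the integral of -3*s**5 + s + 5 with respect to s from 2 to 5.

By the power rule, an antiderivative is F(s) = -s**6/2 + s**2/2 + 5*s.
Then F(5) - F(2) = (-7775) - (-20) = -7755.

-7755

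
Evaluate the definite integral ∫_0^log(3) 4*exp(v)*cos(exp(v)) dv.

Let u = exp(v), so du = exp(v) dv. When v = 0, u = 1; when v = log(3), u = 3.
The integral becomes 4·∫ cos(u) du from 1 to 3, with antiderivative 4*sin(u).
Back in v: F(v) = 4*sin(exp(v)).
Then F(log(3)) - F(0) = (4*sin(3)) - (4*sin(1)) = -4*sin(1) + 4*sin(3).

-4*sin(1) + 4*sin(3)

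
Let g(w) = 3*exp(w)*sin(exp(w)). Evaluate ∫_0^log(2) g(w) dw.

-3*cos(2) + 3*cos(1)

Let u = exp(w), so du = exp(w) dw. When w = 0, u = 1; when w = log(2), u = 2.
The integral becomes 3·∫ sin(u) du from 1 to 2, with antiderivative -3*cos(u).
Back in w: F(w) = -3*cos(exp(w)).
Then F(log(2)) - F(0) = (-3*cos(2)) - (-3*cos(1)) = -3*cos(2) + 3*cos(1).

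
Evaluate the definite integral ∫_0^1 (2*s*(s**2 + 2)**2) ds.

19/3

Let u = s**2 + 2, so du = 2*s ds. When s = 0, u = 2; when s = 1, u = 3.
The integral becomes ∫ u**2 du from 2 to 3, with antiderivative u**3/3.
Back in s: F(s) = (s**2 + 2)**3/3.
Then F(1) - F(0) = (9) - (8/3) = 19/3.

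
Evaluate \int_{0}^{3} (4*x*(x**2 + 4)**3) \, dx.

28305/2

Let u = x**2 + 4, so du = 2*x dx. When x = 0, u = 4; when x = 3, u = 13.
The integral becomes 2·∫ u**3 du from 4 to 13, with antiderivative u**4/2.
Back in x: F(x) = (x**2 + 4)**4/2.
Then F(3) - F(0) = (28561/2) - (128) = 28305/2.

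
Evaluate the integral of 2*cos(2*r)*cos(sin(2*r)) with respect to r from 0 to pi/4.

Let u = sin(2*r), so du = 2*cos(2*r) dr. When r = 0, u = 0; when r = pi/4, u = 1.
The integral becomes ∫ cos(u) du from 0 to 1, with antiderivative sin(u).
Back in r: F(r) = sin(sin(2*r)).
Then F(pi/4) - F(0) = (sin(1)) - (0) = sin(1).

sin(1)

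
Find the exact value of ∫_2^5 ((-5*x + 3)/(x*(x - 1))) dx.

-3*log(5) - log(2)

Factor the denominator: x**2 - x = x(x - 1).
Partial fractions: (-5*x + 3)/(x*(x - 1)) = -3/x - 2/(x - 1).
An antiderivative is F(x) = -3*log(x) - 2*log(x - 1).
Then F(5) - F(2) = (-3*log(5) - 4*log(2)) - (-log(8)) = -3*log(5) - log(2).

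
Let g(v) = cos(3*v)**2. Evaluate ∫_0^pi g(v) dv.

pi/2

Use the identity cos^2(3*v) = (1 + cos(6*v))/2.
An antiderivative is F(v) = v/2 + sin(6*v)/12.
Then F(pi) - F(0) = (pi/2) - (0) = pi/2.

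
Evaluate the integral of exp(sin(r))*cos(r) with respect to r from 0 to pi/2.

-1 + E

Let u = sin(r), so du = cos(r) dr. When r = 0, u = 0; when r = pi/2, u = 1.
The integral becomes ∫ exp(u) du from 0 to 1, with antiderivative exp(u).
Back in r: F(r) = exp(sin(r)).
Then F(pi/2) - F(0) = (E) - (1) = -1 + E.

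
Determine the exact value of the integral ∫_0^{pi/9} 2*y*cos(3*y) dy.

Integrate by parts once (u = y, dv = 2*cos(3*y) dy).
An antiderivative is F(y) = 2*y*sin(3*y)/3 + 2*cos(3*y)/9.
Then F(pi/9) - F(0) = (1/9 + sqrt(3)*pi/27) - (2/9) = -1/9 + sqrt(3)*pi/27.

-1/9 + sqrt(3)*pi/27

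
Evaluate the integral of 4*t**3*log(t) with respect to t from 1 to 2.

Integrate by parts once (u = ln t, dv = 4*t**3 dt).
An antiderivative is F(t) = t**4*(4*log(t) - 1)/4.
Then F(2) - F(1) = (-4 + 16*log(2)) - (-1/4) = -15/4 + 16*log(2).

-15/4 + 16*log(2)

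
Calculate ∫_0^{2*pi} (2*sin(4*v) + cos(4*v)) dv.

0

An antiderivative is F(v) = sin(4*v)/4 - cos(4*v)/2.
Then F(2*pi) - F(0) = (-1/2) - (-1/2) = 0.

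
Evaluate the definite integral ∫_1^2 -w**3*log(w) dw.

15/16 - log(16)

Integrate by parts once (u = ln w, dv = -w**3 dw).
An antiderivative is F(w) = -w**4*(4*log(w) - 1)/16.
Then F(2) - F(1) = (1 - log(16)) - (1/16) = 15/16 - log(16).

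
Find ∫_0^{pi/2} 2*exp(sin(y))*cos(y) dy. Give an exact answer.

-2 + 2*E

Let u = sin(y), so du = cos(y) dy. When y = 0, u = 0; when y = pi/2, u = 1.
The integral becomes 2·∫ exp(u) du from 0 to 1, with antiderivative 2*exp(u).
Back in y: F(y) = 2*exp(sin(y)).
Then F(pi/2) - F(0) = (2*E) - (2) = -2 + 2*E.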